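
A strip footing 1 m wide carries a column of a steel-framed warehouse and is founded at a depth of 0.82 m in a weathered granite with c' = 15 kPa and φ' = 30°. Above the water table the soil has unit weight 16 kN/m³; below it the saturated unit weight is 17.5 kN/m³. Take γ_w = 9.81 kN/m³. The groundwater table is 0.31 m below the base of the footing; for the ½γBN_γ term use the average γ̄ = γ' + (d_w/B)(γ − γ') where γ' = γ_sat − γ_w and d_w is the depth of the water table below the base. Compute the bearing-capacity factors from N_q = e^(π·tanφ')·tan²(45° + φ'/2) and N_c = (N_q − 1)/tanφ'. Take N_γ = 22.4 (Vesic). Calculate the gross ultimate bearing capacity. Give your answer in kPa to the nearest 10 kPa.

q_ult ≈ 810 kPa

tan30° = 0.5774, so N_q = e^(π×0.5774)·tan²(60°) = 6.134 × 3.0 = 18.4.
N_c = (18.4 − 1)/tan30° = 30.14.
Overburden at base level: q = 16 × 0.82 = 13.12 kPa.
The water table is 0.31 m below the base (< B = 1 m), so the ½γBN_γ term uses γ̄ = γ' + (d_w/B)(γ − γ') = 7.69 + (0.31/1)(16 − 7.69) = 10.266 kN/m³.
Cohesion term c·N_c = 15 × 30.14 = 452.09 kPa; surcharge term q·N_q = 13.12 × 18.401 = 241.42 kPa; self-weight term 0.5·γ·B·N_γ = 0.5 × 10.266 × 1 × 22.4 = 114.98 kPa.
q_ult = 452.09 + 241.42 + 114.98 = 808.5 kPa.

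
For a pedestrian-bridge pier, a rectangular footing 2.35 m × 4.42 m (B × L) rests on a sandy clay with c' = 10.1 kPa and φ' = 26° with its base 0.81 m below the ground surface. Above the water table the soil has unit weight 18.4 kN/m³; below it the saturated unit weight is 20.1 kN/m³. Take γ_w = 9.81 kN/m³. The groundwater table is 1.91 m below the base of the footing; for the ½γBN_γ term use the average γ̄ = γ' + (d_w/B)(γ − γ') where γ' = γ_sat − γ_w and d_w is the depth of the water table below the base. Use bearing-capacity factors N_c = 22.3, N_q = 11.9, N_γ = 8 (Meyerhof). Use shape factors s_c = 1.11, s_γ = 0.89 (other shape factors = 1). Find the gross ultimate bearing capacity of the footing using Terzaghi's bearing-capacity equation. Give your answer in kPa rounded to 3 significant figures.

q = γ·D_f = 18.4 × 0.81 = 14.904 kPa.
γ' = 10.29 kN/m³; averaging over the depth B below the base, γ̄ = γ' + (d_w/B)(γ − γ') = 16.882 kN/m³.
c·N_c·s_c = 10.1 × 22.3 × 1.11 = 250.01 kPa
q·N_q = 14.904 × 11.9 = 177.36 kPa
0.5·γ·B·N_γ·s_γ = 0.5 × 16.882 × 2.35 × 8 × 0.89 = 141.23 kPa
q_ult = 250.01 + 177.36 + 141.23 = 568.59 kPa.

q_ult ≈ 569 kPa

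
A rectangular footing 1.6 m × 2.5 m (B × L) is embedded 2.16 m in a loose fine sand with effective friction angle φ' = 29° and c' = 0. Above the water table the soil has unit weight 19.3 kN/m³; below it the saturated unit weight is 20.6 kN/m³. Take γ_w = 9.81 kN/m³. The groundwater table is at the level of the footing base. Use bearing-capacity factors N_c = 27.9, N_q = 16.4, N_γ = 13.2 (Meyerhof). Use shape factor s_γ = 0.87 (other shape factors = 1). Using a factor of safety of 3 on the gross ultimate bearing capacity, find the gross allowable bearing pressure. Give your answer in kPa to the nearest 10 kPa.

Overburden at base level: q = 19.3 × 2.16 = 41.688 kPa.
Below the base the soil is submerged, so the ½γBN_γ term uses γ' = 20.6 − 9.81 = 10.79 kN/m³.
Surcharge term q·N_q = 41.688 × 16.4 = 683.68 kPa; self-weight term 0.5·γ·B·N_γ·s_γ = 0.5 × 10.79 × 1.6 × 13.2 × 0.87 = 99.13 kPa.
q_ult = 683.68 + 99.13 = 782.81 kPa.
q_all = 782.81 / 3 = 260.94 kPa.

q_all ≈ 260 kPa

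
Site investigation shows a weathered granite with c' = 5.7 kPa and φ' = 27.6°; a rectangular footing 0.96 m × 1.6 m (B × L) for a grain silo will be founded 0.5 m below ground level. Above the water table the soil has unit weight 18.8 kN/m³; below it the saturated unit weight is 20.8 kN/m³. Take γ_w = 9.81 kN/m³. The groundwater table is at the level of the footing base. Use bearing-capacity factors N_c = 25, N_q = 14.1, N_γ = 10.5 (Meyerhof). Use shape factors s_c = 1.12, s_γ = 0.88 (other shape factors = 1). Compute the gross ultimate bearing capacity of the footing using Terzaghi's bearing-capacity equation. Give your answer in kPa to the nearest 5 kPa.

Effective surcharge at the founding depth q = γ·D_f = 18.8 × 0.5 = 9.4 kPa.
The water table coincides with the base, so in the self-weight term γ → γ' = 10.99 kN/m³.
q_ult = c·N_c·s_c + q·N_q + 0.5·γ·B·N_γ·s_γ
     = 5.7 × 25 × 1.12 + 9.4 × 14.1 + 0.5 × 10.99 × 0.96 × 10.5 × 0.88
     = 159.6 + 132.54 + 48.743 = 340.88 kPa.

q_ult ≈ 340 kPa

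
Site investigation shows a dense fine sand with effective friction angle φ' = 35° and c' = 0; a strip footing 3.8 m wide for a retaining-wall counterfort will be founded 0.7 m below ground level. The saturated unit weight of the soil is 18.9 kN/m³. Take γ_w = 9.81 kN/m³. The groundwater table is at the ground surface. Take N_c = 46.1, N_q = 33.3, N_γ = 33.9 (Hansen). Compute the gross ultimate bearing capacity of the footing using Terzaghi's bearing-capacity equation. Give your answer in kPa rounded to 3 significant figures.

q_ult ≈ 797 kPa

Water table at ground surface, so effective unit weight γ' = 18.9 − 9.81 = 9.09 kN/m³ is used throughout; overburden q = 9.09 × 0.7 = 6.363 kPa; the same γ' applies in the ½γBN_γ term.
Surcharge term q·N_q = 6.363 × 33.3 = 211.89 kPa; self-weight term 0.5·γ·B·N_γ = 0.5 × 9.09 × 3.8 × 33.9 = 585.49 kPa.
q_ult = 211.89 + 585.49 = 797.37 kPa.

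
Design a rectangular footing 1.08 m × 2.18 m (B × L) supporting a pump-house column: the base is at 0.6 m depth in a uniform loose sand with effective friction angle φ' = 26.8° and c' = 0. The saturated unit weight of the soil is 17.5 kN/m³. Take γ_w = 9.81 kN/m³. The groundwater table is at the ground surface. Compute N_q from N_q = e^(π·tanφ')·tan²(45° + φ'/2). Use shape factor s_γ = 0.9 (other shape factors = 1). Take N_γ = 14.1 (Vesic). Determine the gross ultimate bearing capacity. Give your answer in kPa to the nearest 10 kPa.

q_ult ≈ 110 kPa

tan26.8° = 0.5051, so N_q = e^(π×0.5051)·tan²(58.4°) = 4.889 × 2.642 = 12.92.
With the water table at the surface the whole profile is submerged: γ' = 17.5 − 9.81 = 7.69 kN/m³, so q = γ'·D_f = 4.614 kPa; the same γ' applies in the ½γBN_γ term.
q_ult = q·N_q + 0.5·γ·B·N_γ·s_γ
     = 4.614 × 12.917 + 0.5 × 7.69 × 1.08 × 14.1 × 0.9
     = 59.598 + 52.696 = 112.29 kPa.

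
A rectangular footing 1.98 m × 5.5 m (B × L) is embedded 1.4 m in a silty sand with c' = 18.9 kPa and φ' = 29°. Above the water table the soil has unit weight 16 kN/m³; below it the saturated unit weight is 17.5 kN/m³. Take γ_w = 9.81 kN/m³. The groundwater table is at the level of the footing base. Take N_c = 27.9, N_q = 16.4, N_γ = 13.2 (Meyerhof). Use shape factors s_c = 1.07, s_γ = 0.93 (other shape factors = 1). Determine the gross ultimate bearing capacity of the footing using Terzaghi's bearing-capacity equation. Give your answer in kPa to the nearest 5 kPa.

q_ult ≈ 1025 kPa

q = γ·D_f = 16 × 1.4 = 22.4 kPa.
For the ½γBN_γ term take γ' = 17.5 − 9.81 = 7.69 kN/m³ (soil below base is submerged).
c·N_c·s_c = 18.9 × 27.9 × 1.07 = 564.22 kPa
q·N_q = 22.4 × 16.4 = 367.36 kPa
0.5·γ·B·N_γ·s_γ = 0.5 × 7.69 × 1.98 × 13.2 × 0.93 = 93.458 kPa
q_ult = 564.22 + 367.36 + 93.458 = 1025 kPa.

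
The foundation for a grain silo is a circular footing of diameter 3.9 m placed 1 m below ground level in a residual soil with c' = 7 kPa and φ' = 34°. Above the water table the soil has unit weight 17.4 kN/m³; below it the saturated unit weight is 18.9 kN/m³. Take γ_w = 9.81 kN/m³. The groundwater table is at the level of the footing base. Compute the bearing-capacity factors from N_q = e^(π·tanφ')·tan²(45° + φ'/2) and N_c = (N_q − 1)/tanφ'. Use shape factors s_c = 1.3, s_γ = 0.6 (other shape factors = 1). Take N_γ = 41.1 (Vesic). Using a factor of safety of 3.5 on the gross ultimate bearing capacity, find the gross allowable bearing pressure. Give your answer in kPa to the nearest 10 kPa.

q_all ≈ 380 kPa

N_q = e^(π·tan34°)·tan²(62°) = 29.44; N_c = (N_q − 1)/tanφ' = 42.16.
q = γ·D_f = 17.4 × 1 = 17.4 kPa.
For the ½γBN_γ term take γ' = 18.9 − 9.81 = 9.09 kN/m³ (soil below base is submerged).
c·N_c·s_c = 7 × 42.164 × 1.3 = 383.69 kPa
q·N_q = 17.4 × 29.44 = 512.25 kPa
0.5·γ·B·N_γ·s_γ = 0.5 × 9.09 × 3.9 × 41.1 × 0.6 = 437.11 kPa
q_ult = 383.69 + 512.25 + 437.11 = 1333.1 kPa.
q_all = 1333.1 / 3.5 = 380.87 kPa.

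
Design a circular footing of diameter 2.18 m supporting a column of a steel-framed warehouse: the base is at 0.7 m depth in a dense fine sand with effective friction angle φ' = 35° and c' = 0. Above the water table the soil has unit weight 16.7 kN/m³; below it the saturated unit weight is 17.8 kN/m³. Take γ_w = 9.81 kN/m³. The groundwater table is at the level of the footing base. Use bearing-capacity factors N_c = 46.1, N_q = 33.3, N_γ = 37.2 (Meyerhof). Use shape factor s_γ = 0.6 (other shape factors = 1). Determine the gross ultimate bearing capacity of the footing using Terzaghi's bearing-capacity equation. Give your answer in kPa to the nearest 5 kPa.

q_ult ≈ 585 kPa

Overburden at base level: q = 16.7 × 0.7 = 11.69 kPa.
Below the base the soil is submerged, so the ½γBN_γ term uses γ' = 17.8 − 9.81 = 7.99 kN/m³.
Surcharge term q·N_q = 11.69 × 33.3 = 389.28 kPa; self-weight term 0.5·γ·B·N_γ·s_γ = 0.5 × 7.99 × 2.18 × 37.2 × 0.6 = 194.39 kPa.
q_ult = 389.28 + 194.39 = 583.66 kPa.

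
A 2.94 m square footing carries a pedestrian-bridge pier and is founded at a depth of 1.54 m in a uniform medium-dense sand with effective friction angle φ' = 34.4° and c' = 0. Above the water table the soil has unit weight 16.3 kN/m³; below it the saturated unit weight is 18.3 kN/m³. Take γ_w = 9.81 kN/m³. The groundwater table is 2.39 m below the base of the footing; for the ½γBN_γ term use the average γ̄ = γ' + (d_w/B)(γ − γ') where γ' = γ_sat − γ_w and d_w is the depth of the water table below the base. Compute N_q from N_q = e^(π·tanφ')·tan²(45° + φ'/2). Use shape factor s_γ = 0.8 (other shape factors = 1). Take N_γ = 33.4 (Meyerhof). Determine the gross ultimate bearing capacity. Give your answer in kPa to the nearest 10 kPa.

q_ult ≈ 1360 kPa

tan34.4° = 0.6847, so N_q = e^(π×0.6847)·tan²(62.2°) = 8.594 × 3.597 = 30.92.
Overburden at base level: q = 16.3 × 1.54 = 25.102 kPa.
The water table is 2.39 m below the base (< B = 2.94 m), so the ½γBN_γ term uses γ̄ = γ' + (d_w/B)(γ − γ') = 8.49 + (2.39/2.94)(16.3 − 8.49) = 14.839 kN/m³.
Surcharge term q·N_q = 25.102 × 30.917 = 776.07 kPa; self-weight term 0.5·γ·B·N_γ·s_γ = 0.5 × 14.839 × 2.94 × 33.4 × 0.8 = 582.85 kPa.
q_ult = 776.07 + 582.85 = 1358.9 kPa.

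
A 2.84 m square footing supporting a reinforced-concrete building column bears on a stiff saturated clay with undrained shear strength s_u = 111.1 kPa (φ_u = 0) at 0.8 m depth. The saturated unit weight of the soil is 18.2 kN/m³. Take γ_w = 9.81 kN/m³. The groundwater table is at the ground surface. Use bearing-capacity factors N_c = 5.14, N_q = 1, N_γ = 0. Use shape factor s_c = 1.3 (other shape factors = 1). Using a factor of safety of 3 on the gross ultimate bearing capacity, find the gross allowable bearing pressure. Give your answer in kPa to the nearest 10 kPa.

q_all ≈ 250 kPa

Water table at ground surface, so effective unit weight γ' = 18.2 − 9.81 = 8.39 kN/m³ is used throughout; overburden q = 8.39 × 0.8 = 6.712 kPa.
Cohesion term c·N_c·s_c = 111.1 × 5.14 × 1.3 = 742.37 kPa; surcharge term q·N_q = 6.712 × 1 = 6.712 kPa.
q_ult = 742.37 + 6.712 = 749.08 kPa.
q_all = 749.08 / 3 = 249.69 kPa.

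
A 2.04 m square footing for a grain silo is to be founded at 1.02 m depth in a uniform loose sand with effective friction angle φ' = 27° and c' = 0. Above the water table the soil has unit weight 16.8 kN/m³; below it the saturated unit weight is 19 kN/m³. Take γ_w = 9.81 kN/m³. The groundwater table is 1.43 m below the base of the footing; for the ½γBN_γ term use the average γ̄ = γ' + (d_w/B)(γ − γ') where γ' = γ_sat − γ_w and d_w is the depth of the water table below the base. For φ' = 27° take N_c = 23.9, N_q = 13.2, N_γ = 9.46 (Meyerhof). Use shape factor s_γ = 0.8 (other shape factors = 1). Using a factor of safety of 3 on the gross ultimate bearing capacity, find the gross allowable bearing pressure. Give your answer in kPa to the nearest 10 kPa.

q_all ≈ 110 kPa

Effective surcharge at the founding depth q = γ·D_f = 16.8 × 1.02 = 17.136 kPa.
With d_w = 1.43 m < B, γ̄ = 9.19 + (1.43/2.04) × (16.8 − 9.19) = 14.524 kN/m³.
q_ult = q·N_q + 0.5·γ·B·N_γ·s_γ
     = 17.136 × 13.2 + 0.5 × 14.524 × 2.04 × 9.46 × 0.8
     = 226.2 + 112.12 = 338.31 kPa.
q_all = 338.31 / 3 = 112.77 kPa.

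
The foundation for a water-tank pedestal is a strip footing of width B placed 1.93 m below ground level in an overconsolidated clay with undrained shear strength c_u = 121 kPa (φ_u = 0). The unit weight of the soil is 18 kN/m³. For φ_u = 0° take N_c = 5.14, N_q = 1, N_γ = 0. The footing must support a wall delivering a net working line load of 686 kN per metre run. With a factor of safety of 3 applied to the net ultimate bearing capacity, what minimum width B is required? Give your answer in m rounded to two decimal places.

B = 3.31 m

Effective surcharge at the founding depth q = γ·D_f = 18 × 1.93 = 34.74 kPa.
q_ult = c·N_c + q·N_q
     = 121 × 5.14 + 34.74 × 1
     = 621.94 + 34.74 = 656.68 kPa.
For φ = 0 the ½γBN_γ term vanishes, so q_ult is independent of B. q_net = 656.68 − 34.74 = 621.94 kPa; q_all(net) = 621.94/3 = 207.31 kPa.
Required width B = w / q_all(net) = 686 / 207.31 = 3.309 m.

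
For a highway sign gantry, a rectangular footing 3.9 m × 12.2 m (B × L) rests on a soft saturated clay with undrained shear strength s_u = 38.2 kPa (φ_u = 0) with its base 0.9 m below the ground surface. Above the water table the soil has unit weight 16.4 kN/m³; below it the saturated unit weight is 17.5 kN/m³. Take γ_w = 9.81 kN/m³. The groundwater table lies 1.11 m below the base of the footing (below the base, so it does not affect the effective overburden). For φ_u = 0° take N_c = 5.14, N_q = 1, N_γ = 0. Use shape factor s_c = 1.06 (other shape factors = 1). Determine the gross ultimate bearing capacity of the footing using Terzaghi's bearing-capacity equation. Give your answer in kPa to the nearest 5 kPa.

Effective surcharge at the founding depth q = γ·D_f = 16.4 × 0.9 = 14.76 kPa.
q_ult = c·N_c·s_c + q·N_q
     = 38.2 × 5.14 × 1.06 + 14.76 × 1
     = 208.13 + 14.76 = 222.89 kPa.

q_ult ≈ 225 kPa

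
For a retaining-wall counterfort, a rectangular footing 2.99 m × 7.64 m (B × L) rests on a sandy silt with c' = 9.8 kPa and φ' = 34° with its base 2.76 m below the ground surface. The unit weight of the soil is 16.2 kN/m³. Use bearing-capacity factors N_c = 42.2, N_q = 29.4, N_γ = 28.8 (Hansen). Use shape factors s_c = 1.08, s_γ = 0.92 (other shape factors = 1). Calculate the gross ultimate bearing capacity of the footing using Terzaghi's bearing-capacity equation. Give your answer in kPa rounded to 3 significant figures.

Effective surcharge at the founding depth q = γ·D_f = 16.2 × 2.76 = 44.712 kPa.
q_ult = c·N_c·s_c + q·N_q + 0.5·γ·B·N_γ·s_γ
     = 9.8 × 42.2 × 1.08 + 44.712 × 29.4 + 0.5 × 16.2 × 2.99 × 28.8 × 0.92
     = 446.64 + 1314.5 + 641.71 = 2402.9 kPa.

q_ult ≈ 2400 kPa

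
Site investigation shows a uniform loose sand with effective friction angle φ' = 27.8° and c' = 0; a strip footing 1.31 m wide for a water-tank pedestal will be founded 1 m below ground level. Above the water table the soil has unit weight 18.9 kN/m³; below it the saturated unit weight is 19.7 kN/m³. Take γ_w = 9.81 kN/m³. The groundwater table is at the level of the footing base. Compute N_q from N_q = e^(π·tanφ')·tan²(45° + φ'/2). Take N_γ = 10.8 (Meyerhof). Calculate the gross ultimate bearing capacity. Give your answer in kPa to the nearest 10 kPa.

tan27.8° = 0.5272, so N_q = e^(π×0.5272)·tan²(58.9°) = 5.24 × 2.748 = 14.4.
Effective surcharge at the founding depth q = γ·D_f = 18.9 × 1 = 18.9 kPa.
The water table coincides with the base, so in the self-weight term γ → γ' = 9.89 kN/m³.
q_ult = q·N_q + 0.5·γ·B·N_γ
     = 18.9 × 14.4 + 0.5 × 9.89 × 1.31 × 10.8
     = 272.17 + 69.962 = 342.13 kPa.

q_ult ≈ 340 kPa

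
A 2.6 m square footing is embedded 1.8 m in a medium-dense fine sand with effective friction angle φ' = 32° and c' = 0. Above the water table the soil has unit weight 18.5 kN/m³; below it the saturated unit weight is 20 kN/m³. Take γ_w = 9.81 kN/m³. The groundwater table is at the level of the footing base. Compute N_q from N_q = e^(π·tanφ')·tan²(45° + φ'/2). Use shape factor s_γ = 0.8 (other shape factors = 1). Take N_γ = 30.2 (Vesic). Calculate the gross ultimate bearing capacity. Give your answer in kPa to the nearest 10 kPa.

q_ult ≈ 1090 kPa

tan32° = 0.6249, so N_q = e^(π×0.6249)·tan²(61°) = 7.121 × 3.255 = 23.18.
Effective surcharge at the founding depth q = γ·D_f = 18.5 × 1.8 = 33.3 kPa.
The water table coincides with the base, so in the self-weight term γ → γ' = 10.19 kN/m³.
q_ult = q·N_q + 0.5·γ·B·N_γ·s_γ
     = 33.3 × 23.177 + 0.5 × 10.19 × 2.6 × 30.2 × 0.8
     = 771.79 + 320.05 = 1091.8 kPa.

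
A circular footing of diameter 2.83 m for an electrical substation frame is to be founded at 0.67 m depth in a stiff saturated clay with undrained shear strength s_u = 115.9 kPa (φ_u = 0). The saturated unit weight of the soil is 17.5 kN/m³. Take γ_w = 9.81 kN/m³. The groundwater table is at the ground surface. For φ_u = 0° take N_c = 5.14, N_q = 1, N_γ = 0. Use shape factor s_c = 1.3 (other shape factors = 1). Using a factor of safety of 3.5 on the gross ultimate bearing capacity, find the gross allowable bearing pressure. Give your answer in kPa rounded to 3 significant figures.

q_all ≈ 223 kPa

Water table at ground surface, so effective unit weight γ' = 17.5 − 9.81 = 7.69 kN/m³ is used throughout; overburden q = 7.69 × 0.67 = 5.1523 kPa.
Cohesion term c·N_c·s_c = 115.9 × 5.14 × 1.3 = 774.44 kPa; surcharge term q·N_q = 5.1523 × 1 = 5.1523 kPa.
q_ult = 774.44 + 5.1523 = 779.6 kPa.
q_all = 779.6 / 3.5 = 222.74 kPa.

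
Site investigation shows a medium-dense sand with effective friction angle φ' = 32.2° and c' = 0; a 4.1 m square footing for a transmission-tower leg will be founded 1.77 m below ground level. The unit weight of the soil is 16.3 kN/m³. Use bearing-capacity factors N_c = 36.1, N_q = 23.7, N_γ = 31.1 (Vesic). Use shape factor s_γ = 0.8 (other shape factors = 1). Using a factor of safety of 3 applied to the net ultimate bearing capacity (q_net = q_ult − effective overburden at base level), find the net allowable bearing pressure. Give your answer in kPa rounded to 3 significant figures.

q_all(net) ≈ 495 kPa

q = γ·D_f = 16.3 × 1.77 = 28.851 kPa.
q·N_q = 28.851 × 23.7 = 683.77 kPa
0.5·γ·B·N_γ·s_γ = 0.5 × 16.3 × 4.1 × 31.1 × 0.8 = 831.37 kPa
q_ult = 683.77 + 831.37 = 1515.1 kPa.
Net ultimate: q_net = 1515.1 − 28.851 = 1486.3 kPa.
q_all(net) = 1486.3 / 3 = 495.43 kPa.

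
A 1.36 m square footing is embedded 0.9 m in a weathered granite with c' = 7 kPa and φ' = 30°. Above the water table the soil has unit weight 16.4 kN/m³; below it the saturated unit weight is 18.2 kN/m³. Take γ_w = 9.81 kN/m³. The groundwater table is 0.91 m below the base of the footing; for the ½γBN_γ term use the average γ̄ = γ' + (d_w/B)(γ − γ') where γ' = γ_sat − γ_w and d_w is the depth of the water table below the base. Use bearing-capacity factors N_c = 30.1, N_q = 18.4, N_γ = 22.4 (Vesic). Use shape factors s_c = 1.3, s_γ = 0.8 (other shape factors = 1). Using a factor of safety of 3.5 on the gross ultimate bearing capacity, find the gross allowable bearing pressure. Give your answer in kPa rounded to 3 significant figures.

q_all ≈ 204 kPa

q = γ·D_f = 16.4 × 0.9 = 14.76 kPa.
γ' = 8.39 kN/m³; averaging over the depth B below the base, γ̄ = γ' + (d_w/B)(γ − γ') = 13.75 kN/m³.
c·N_c·s_c = 7 × 30.1 × 1.3 = 273.91 kPa
q·N_q = 14.76 × 18.4 = 271.58 kPa
0.5·γ·B·N_γ·s_γ = 0.5 × 13.75 × 1.36 × 22.4 × 0.8 = 167.55 kPa
q_ult = 273.91 + 271.58 + 167.55 = 713.04 kPa.
q_all = 713.04 / 3.5 = 203.73 kPa.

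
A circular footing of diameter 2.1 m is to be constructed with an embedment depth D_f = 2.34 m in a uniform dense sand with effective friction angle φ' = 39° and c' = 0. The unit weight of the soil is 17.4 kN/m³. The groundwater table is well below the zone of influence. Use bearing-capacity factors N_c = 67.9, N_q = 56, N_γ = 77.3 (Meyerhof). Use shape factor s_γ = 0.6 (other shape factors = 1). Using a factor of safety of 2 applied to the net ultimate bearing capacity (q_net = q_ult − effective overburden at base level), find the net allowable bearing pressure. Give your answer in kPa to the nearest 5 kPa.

Effective surcharge at the founding depth q = γ·D_f = 17.4 × 2.34 = 40.716 kPa.
q_ult = q·N_q + 0.5·γ·B·N_γ·s_γ
     = 40.716 × 56 + 0.5 × 17.4 × 2.1 × 77.3 × 0.6
     = 2280.1 + 847.36 = 3127.5 kPa.
Net ultimate: q_net = 3127.5 − 40.716 = 3086.7 kPa.
q_all(net) = 3086.7 / 2 = 1543.4 kPa.

q_all(net) ≈ 1545 kPa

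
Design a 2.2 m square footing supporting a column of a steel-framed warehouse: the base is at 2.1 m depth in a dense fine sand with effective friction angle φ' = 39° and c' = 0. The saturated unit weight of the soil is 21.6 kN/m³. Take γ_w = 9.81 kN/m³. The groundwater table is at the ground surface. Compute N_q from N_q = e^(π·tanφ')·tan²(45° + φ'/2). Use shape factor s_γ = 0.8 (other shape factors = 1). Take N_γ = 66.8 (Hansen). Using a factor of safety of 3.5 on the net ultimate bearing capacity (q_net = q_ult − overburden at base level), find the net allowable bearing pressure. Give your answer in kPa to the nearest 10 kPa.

q_all(net) ≈ 590 kPa

N_q = e^(π·tan39°)·tan²(64.5°) = 55.96.
Water table at ground surface, so effective unit weight γ' = 21.6 − 9.81 = 11.79 kN/m³ is used throughout; overburden q = 11.79 × 2.1 = 24.759 kPa; the same γ' applies in the ½γBN_γ term.
Surcharge term q·N_q = 24.759 × 55.957 = 1385.5 kPa; self-weight term 0.5·γ·B·N_γ·s_γ = 0.5 × 11.79 × 2.2 × 66.8 × 0.8 = 693.06 kPa.
q_ult = 1385.5 + 693.06 = 2078.5 kPa.
q_net = 2078.5 − 24.759 = 2053.8 kPa.
q_all(net) = 2053.8 / 3.5 = 586.79 kPa.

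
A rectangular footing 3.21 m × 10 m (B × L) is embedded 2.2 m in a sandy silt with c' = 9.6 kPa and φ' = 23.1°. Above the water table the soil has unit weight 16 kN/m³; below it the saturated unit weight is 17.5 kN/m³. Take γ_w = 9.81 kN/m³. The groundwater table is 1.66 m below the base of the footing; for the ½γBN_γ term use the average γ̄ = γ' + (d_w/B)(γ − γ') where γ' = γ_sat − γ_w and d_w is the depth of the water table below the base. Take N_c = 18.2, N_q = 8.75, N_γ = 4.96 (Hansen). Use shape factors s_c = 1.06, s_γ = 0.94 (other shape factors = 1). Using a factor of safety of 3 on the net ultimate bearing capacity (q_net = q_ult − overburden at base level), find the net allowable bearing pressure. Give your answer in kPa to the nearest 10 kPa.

q_all(net) ≈ 180 kPa

q = γ·D_f = 16 × 2.2 = 35.2 kPa.
γ' = 7.69 kN/m³; averaging over the depth B below the base, γ̄ = γ' + (d_w/B)(γ − γ') = 11.987 kN/m³.
c·N_c·s_c = 9.6 × 18.2 × 1.06 = 185.2 kPa
q·N_q = 35.2 × 8.75 = 308 kPa
0.5·γ·B·N_γ·s_γ = 0.5 × 11.987 × 3.21 × 4.96 × 0.94 = 89.703 kPa
q_ult = 185.2 + 308 + 89.703 = 582.91 kPa.
q_net = 582.91 − 35.2 = 547.71 kPa.
q_all(net) = 547.71 / 3 = 182.57 kPa.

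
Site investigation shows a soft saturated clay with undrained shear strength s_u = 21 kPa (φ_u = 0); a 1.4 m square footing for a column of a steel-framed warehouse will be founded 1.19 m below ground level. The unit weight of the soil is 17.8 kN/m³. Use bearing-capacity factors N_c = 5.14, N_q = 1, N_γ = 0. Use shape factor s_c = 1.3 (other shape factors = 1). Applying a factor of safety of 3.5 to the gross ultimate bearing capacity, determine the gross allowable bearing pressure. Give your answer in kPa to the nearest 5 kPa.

q_all ≈ 45 kPa

Overburden at base level: q = 17.8 × 1.19 = 21.182 kPa.
Cohesion term c·N_c·s_c = 21 × 5.14 × 1.3 = 140.32 kPa; surcharge term q·N_q = 21.182 × 1 = 21.182 kPa.
q_ult = 140.32 + 21.182 = 161.5 kPa.
q_all = q_ult / FS = 161.5 / 3.5 = 46.144 kPa.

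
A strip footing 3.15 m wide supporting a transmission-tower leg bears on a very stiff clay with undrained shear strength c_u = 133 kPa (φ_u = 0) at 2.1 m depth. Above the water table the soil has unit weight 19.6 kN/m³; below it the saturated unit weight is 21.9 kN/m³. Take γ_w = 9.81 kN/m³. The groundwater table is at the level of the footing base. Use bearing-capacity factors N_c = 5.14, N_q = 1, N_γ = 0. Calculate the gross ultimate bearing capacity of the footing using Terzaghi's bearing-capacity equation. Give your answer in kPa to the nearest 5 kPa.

q = γ·D_f = 19.6 × 2.1 = 41.16 kPa.
c·N_c = 133 × 5.14 = 683.62 kPa
q·N_q = 41.16 × 1 = 41.16 kPa
q_ult = 683.62 + 41.16 = 724.78 kPa.

q_ult ≈ 725 kPa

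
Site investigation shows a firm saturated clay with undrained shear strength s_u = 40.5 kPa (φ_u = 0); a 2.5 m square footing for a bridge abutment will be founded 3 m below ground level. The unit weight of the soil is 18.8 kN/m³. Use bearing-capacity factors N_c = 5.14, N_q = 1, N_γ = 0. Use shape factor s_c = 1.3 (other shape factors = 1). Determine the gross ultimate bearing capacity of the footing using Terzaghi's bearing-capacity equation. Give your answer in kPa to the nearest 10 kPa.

q_ult ≈ 330 kPa

Effective surcharge at the founding depth q = γ·D_f = 18.8 × 3 = 56.4 kPa.
q_ult = c·N_c·s_c + q·N_q
     = 40.5 × 5.14 × 1.3 + 56.4 × 1
     = 270.62 + 56.4 = 327.02 kPa.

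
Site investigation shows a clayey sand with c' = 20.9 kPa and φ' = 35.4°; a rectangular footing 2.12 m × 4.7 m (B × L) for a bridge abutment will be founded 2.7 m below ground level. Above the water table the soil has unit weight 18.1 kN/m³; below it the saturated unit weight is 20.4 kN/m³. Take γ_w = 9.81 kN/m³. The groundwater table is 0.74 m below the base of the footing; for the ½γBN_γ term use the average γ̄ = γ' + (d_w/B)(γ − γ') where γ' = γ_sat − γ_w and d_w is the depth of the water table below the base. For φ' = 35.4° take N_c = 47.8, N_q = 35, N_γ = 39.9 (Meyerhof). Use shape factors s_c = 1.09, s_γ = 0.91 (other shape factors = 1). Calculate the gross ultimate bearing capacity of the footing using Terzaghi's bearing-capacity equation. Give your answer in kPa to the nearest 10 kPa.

q_ult ≈ 3310 kPa

Effective surcharge at the founding depth q = γ·D_f = 18.1 × 2.7 = 48.87 kPa.
With d_w = 0.74 m < B, γ̄ = 10.59 + (0.74/2.12) × (18.1 − 10.59) = 13.211 kN/m³.
q_ult = c·N_c·s_c + q·N_q + 0.5·γ·B·N_γ·s_γ
     = 20.9 × 47.8 × 1.09 + 48.87 × 35 + 0.5 × 13.211 × 2.12 × 39.9 × 0.91
     = 1088.9 + 1710.5 + 508.47 = 3307.9 kPa.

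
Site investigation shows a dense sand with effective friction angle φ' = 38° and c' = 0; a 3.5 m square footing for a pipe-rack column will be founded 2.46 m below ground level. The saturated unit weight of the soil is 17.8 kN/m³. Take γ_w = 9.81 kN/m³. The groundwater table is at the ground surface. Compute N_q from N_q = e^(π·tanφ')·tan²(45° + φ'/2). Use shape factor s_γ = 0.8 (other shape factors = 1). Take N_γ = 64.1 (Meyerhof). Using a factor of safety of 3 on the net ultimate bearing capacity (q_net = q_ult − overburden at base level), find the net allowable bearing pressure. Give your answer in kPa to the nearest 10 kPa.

N_q = e^(π·tan38°)·tan²(64°) = 48.93.
γ' = 17.8 − 9.81 = 7.99 kN/m³ (submerged throughout). q = 7.99 × 2.46 = 19.655 kPa; the same γ' applies in the ½γBN_γ term.
q·N_q = 19.655 × 48.933 = 961.8 kPa
0.5·γ·B·N_γ·s_γ = 0.5 × 7.99 × 3.5 × 64.1 × 0.8 = 717.02 kPa
q_ult = 961.8 + 717.02 = 1678.8 kPa.
q_net = 1678.8 − 19.655 = 1659.2 kPa.
q_all(net) = 1659.2 / 3 = 553.06 kPa.

q_all(net) ≈ 550 kPa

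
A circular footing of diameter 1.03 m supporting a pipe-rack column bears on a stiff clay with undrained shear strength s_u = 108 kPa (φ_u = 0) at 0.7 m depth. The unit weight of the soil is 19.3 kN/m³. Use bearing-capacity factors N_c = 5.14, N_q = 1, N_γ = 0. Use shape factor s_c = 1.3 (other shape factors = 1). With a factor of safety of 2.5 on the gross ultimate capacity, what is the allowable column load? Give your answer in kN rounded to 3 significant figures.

P_all ≈ 245 kN

Effective surcharge at the founding depth q = γ·D_f = 19.3 × 0.7 = 13.51 kPa.
q_ult = c·N_c·s_c + q·N_q
     = 108 × 5.14 × 1.3 + 13.51 × 1
     = 721.66 + 13.51 = 735.17 kPa.
Gross allowable pressure q_all = 735.17 / 2.5 = 294.07 kPa.
Footing area = 0.8332 m², so allowable column load = 294.07 × 0.8332 = 245.02 kN.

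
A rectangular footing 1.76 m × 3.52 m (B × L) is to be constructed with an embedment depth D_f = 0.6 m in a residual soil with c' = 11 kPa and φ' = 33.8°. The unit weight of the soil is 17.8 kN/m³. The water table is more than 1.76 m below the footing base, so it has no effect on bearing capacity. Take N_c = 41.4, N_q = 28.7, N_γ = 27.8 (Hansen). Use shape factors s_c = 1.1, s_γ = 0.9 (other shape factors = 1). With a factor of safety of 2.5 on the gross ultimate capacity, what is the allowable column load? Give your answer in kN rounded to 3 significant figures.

P_all ≈ 2970 kN

Overburden at base level: q = 17.8 × 0.6 = 10.68 kPa.
Cohesion term c·N_c·s_c = 11 × 41.4 × 1.1 = 500.94 kPa; surcharge term q·N_q = 10.68 × 28.7 = 306.52 kPa; self-weight term 0.5·γ·B·N_γ·s_γ = 0.5 × 17.8 × 1.76 × 27.8 × 0.9 = 391.91 kPa.
q_ult = 500.94 + 306.52 + 391.91 = 1199.4 kPa.
Gross allowable pressure q_all = 1199.4 / 2.5 = 479.75 kPa.
Footing area = 6.1952 m², so allowable column load = 479.75 × 6.1952 = 2972.1 kN.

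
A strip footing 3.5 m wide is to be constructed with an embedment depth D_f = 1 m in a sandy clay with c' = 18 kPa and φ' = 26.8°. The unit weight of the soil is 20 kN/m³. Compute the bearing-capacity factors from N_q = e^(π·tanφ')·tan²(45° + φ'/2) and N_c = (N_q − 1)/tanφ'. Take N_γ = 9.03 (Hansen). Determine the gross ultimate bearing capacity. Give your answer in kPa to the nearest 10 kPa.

q_ult ≈ 1000 kPa

tan26.8° = 0.5051, so N_q = e^(π×0.5051)·tan²(58.4°) = 4.889 × 2.642 = 12.92.
N_c = (12.92 − 1)/tan26.8° = 23.59.
Overburden at base level: q = 20 × 1 = 20 kPa.
Cohesion term c·N_c = 18 × 23.591 = 424.65 kPa; surcharge term q·N_q = 20 × 12.917 = 258.34 kPa; self-weight term 0.5·γ·B·N_γ = 0.5 × 20 × 3.5 × 9.03 = 316.05 kPa.
q_ult = 424.65 + 258.34 + 316.05 = 999.03 kPa.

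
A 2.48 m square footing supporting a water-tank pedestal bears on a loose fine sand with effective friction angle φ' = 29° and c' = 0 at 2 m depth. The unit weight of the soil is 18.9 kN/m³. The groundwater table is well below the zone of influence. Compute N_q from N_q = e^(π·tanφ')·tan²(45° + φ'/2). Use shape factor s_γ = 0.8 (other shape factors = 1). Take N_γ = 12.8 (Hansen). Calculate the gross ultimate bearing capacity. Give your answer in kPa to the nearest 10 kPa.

tan29° = 0.5543, so N_q = e^(π×0.5543)·tan²(59.5°) = 5.705 × 2.882 = 16.44.
Effective surcharge at the founding depth q = γ·D_f = 18.9 × 2 = 37.8 kPa.
q_ult = q·N_q + 0.5·γ·B·N_γ·s_γ
     = 37.8 × 16.443 + 0.5 × 18.9 × 2.48 × 12.8 × 0.8
     = 621.56 + 239.98 = 861.54 kPa.

q_ult ≈ 860 kPa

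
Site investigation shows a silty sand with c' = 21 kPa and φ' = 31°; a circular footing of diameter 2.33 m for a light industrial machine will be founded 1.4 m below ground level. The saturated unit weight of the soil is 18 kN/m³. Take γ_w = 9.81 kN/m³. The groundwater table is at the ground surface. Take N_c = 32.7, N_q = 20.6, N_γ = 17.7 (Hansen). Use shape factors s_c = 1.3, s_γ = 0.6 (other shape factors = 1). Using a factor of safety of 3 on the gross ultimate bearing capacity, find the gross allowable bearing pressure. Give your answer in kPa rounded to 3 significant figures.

q_all ≈ 410 kPa

Water table at ground surface, so effective unit weight γ' = 18 − 9.81 = 8.19 kN/m³ is used throughout; overburden q = 8.19 × 1.4 = 11.466 kPa; the same γ' applies in the ½γBN_γ term.
Cohesion term c·N_c·s_c = 21 × 32.7 × 1.3 = 892.71 kPa; surcharge term q·N_q = 11.466 × 20.6 = 236.2 kPa; self-weight term 0.5·γ·B·N_γ·s_γ = 0.5 × 8.19 × 2.33 × 17.7 × 0.6 = 101.33 kPa.
q_ult = 892.71 + 236.2 + 101.33 = 1230.2 kPa.
q_all = 1230.2 / 3 = 410.08 kPa.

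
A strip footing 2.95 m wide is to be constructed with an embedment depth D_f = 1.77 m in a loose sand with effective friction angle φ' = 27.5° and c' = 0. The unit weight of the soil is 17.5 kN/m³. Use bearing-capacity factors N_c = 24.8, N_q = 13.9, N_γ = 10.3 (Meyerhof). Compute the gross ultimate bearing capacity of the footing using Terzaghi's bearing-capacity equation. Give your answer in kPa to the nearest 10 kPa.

q = γ·D_f = 17.5 × 1.77 = 30.975 kPa.
q·N_q = 30.975 × 13.9 = 430.55 kPa
0.5·γ·B·N_γ = 0.5 × 17.5 × 2.95 × 10.3 = 265.87 kPa
q_ult = 430.55 + 265.87 = 696.42 kPa.

q_ult ≈ 700 kPa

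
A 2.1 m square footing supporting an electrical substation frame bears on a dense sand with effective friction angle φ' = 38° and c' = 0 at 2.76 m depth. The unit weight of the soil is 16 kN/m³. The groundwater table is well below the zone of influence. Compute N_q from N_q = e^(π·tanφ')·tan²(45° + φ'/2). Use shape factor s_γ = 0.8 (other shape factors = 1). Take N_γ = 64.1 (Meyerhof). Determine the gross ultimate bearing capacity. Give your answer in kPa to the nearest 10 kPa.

tan38° = 0.7813, so N_q = e^(π×0.7813)·tan²(64°) = 11.64 × 4.204 = 48.93.
Overburden at base level: q = 16 × 2.76 = 44.16 kPa.
Surcharge term q·N_q = 44.16 × 48.933 = 2160.9 kPa; self-weight term 0.5·γ·B·N_γ·s_γ = 0.5 × 16 × 2.1 × 64.1 × 0.8 = 861.5 kPa.
q_ult = 2160.9 + 861.5 = 3022.4 kPa.

q_ult ≈ 3020 kPa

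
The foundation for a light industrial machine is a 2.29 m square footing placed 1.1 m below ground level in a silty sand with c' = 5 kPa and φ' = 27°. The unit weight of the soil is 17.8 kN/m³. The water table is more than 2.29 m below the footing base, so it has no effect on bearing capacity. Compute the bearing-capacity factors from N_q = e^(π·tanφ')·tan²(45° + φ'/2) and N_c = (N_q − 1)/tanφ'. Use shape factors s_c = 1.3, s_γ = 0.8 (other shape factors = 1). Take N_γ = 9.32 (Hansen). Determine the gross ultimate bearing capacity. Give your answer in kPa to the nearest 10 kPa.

tan27° = 0.5095, so N_q = e^(π×0.5095)·tan²(58.5°) = 4.957 × 2.663 = 13.2.
N_c = (13.2 − 1)/tan27° = 23.94.
Overburden at base level: q = 17.8 × 1.1 = 19.58 kPa.
Cohesion term c·N_c·s_c = 5 × 23.942 × 1.3 = 155.62 kPa; surcharge term q·N_q = 19.58 × 13.199 = 258.44 kPa; self-weight term 0.5·γ·B·N_γ·s_γ = 0.5 × 17.8 × 2.29 × 9.32 × 0.8 = 151.96 kPa.
q_ult = 155.62 + 258.44 + 151.96 = 566.02 kPa.

q_ult ≈ 570 kPa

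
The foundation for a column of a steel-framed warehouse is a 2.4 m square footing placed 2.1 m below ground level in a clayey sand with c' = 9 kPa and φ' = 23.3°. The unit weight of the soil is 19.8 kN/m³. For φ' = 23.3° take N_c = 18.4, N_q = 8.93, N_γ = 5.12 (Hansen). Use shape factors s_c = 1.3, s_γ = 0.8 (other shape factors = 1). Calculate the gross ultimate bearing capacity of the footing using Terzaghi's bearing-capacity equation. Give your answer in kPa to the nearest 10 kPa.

q_ult ≈ 680 kPa

Overburden at base level: q = 19.8 × 2.1 = 41.58 kPa.
Cohesion term c·N_c·s_c = 9 × 18.4 × 1.3 = 215.28 kPa; surcharge term q·N_q = 41.58 × 8.93 = 371.31 kPa; self-weight term 0.5·γ·B·N_γ·s_γ = 0.5 × 19.8 × 2.4 × 5.12 × 0.8 = 97.321 kPa.
q_ult = 215.28 + 371.31 + 97.321 = 683.91 kPa.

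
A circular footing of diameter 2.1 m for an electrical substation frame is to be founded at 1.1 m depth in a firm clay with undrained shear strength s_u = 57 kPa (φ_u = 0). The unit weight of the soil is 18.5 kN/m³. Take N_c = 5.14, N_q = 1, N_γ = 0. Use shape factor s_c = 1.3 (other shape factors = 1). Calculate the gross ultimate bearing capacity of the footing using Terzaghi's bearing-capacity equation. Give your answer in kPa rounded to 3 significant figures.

q_ult ≈ 401 kPa

Effective surcharge at the founding depth q = γ·D_f = 18.5 × 1.1 = 20.35 kPa.
q_ult = c·N_c·s_c + q·N_q
     = 57 × 5.14 × 1.3 + 20.35 × 1
     = 380.87 + 20.35 = 401.22 kPa.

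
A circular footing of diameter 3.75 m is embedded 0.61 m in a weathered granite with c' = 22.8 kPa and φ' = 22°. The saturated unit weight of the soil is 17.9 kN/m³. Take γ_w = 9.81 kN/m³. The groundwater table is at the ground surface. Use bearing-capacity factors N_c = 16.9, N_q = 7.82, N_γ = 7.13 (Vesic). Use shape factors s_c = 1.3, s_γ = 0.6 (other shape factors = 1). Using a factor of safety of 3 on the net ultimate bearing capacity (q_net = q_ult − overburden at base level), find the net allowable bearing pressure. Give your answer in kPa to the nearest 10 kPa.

γ' = 17.9 − 9.81 = 8.09 kN/m³ (submerged throughout). q = 8.09 × 0.61 = 4.9349 kPa; the same γ' applies in the ½γBN_γ term.
c·N_c·s_c = 22.8 × 16.9 × 1.3 = 500.92 kPa
q·N_q = 4.9349 × 7.82 = 38.591 kPa
0.5·γ·B·N_γ·s_γ = 0.5 × 8.09 × 3.75 × 7.13 × 0.6 = 64.892 kPa
q_ult = 500.92 + 38.591 + 64.892 = 604.4 kPa.
q_net = 604.4 − 4.9349 = 599.46 kPa.
q_all(net) = 599.46 / 3 = 199.82 kPa.

q_all(net) ≈ 200 kPa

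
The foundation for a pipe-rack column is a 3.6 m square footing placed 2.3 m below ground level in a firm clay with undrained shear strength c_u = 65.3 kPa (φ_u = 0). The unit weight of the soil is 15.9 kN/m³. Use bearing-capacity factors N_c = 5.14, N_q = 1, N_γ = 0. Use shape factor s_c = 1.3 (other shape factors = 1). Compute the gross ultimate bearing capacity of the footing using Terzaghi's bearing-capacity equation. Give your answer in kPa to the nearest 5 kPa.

q = γ·D_f = 15.9 × 2.3 = 36.57 kPa.
c·N_c·s_c = 65.3 × 5.14 × 1.3 = 436.33 kPa
q·N_q = 36.57 × 1 = 36.57 kPa
q_ult = 436.33 + 36.57 = 472.9 kPa.

q_ult ≈ 475 kPa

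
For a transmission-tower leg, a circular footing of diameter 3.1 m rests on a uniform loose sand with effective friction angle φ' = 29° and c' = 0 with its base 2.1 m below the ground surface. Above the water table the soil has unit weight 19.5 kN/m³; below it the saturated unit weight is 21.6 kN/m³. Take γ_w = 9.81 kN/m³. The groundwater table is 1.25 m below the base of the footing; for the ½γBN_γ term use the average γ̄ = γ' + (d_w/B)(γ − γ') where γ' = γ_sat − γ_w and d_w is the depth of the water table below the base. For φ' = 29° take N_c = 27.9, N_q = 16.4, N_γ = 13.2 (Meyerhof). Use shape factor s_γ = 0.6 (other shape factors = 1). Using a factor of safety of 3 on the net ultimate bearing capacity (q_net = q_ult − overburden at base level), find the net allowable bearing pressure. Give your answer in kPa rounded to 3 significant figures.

q = γ·D_f = 19.5 × 2.1 = 40.95 kPa.
γ' = 11.79 kN/m³; averaging over the depth B below the base, γ̄ = γ' + (d_w/B)(γ − γ') = 14.899 kN/m³.
q·N_q = 40.95 × 16.4 = 671.58 kPa
0.5·γ·B·N_γ·s_γ = 0.5 × 14.899 × 3.1 × 13.2 × 0.6 = 182.9 kPa
q_ult = 671.58 + 182.9 = 854.48 kPa.
q_net = 854.48 − 40.95 = 813.53 kPa.
q_all(net) = 813.53 / 3 = 271.18 kPa.

q_all(net) ≈ 271 kPa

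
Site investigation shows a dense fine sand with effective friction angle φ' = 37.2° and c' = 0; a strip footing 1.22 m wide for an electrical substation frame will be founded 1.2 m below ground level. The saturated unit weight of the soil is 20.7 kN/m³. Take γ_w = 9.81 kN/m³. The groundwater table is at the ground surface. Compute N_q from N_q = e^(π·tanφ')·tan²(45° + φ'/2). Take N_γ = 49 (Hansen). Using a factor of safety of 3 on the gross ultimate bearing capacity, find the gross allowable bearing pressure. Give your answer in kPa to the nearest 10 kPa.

N_q = e^(π·tan37.2°)·tan²(63.6°) = 44.05.
Water table at ground surface, so effective unit weight γ' = 20.7 − 9.81 = 10.89 kN/m³ is used throughout; overburden q = 10.89 × 1.2 = 13.068 kPa; the same γ' applies in the ½γBN_γ term.
Surcharge term q·N_q = 13.068 × 44.05 = 575.65 kPa; self-weight term 0.5·γ·B·N_γ = 0.5 × 10.89 × 1.22 × 49 = 325.5 kPa.
q_ult = 575.65 + 325.5 = 901.15 kPa.
q_all = 901.15 / 3 = 300.38 kPa.

q_all ≈ 300 kPa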